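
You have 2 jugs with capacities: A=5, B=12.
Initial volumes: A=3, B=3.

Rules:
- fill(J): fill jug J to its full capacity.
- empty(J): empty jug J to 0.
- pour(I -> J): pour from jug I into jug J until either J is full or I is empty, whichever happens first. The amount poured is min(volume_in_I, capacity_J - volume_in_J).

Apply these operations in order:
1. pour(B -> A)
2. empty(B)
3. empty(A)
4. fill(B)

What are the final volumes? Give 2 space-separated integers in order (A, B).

Answer: 0 12

Derivation:
Step 1: pour(B -> A) -> (A=5 B=1)
Step 2: empty(B) -> (A=5 B=0)
Step 3: empty(A) -> (A=0 B=0)
Step 4: fill(B) -> (A=0 B=12)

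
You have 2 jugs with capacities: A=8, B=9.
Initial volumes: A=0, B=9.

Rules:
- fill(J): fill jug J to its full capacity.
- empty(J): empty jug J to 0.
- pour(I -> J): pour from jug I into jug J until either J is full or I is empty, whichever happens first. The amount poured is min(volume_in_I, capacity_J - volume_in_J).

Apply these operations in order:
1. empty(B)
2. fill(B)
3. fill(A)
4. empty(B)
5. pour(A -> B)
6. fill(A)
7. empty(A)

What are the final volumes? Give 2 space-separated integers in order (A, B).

Step 1: empty(B) -> (A=0 B=0)
Step 2: fill(B) -> (A=0 B=9)
Step 3: fill(A) -> (A=8 B=9)
Step 4: empty(B) -> (A=8 B=0)
Step 5: pour(A -> B) -> (A=0 B=8)
Step 6: fill(A) -> (A=8 B=8)
Step 7: empty(A) -> (A=0 B=8)

Answer: 0 8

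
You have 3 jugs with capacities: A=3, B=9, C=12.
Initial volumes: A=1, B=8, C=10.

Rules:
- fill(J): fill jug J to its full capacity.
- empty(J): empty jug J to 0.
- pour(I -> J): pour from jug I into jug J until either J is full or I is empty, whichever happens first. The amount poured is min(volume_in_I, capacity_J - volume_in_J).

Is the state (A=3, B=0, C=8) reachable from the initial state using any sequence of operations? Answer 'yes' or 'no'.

Answer: yes

Derivation:
BFS from (A=1, B=8, C=10):
  1. empty(B) -> (A=1 B=0 C=10)
  2. pour(C -> A) -> (A=3 B=0 C=8)
Target reached → yes.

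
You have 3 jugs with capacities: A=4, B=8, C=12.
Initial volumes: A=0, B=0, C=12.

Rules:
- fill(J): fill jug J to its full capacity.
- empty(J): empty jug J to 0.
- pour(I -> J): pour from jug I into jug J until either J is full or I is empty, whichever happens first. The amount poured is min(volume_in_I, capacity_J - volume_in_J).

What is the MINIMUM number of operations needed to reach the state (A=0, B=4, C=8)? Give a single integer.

BFS from (A=0, B=0, C=12). One shortest path:
  1. pour(C -> A) -> (A=4 B=0 C=8)
  2. pour(A -> B) -> (A=0 B=4 C=8)
Reached target in 2 moves.

Answer: 2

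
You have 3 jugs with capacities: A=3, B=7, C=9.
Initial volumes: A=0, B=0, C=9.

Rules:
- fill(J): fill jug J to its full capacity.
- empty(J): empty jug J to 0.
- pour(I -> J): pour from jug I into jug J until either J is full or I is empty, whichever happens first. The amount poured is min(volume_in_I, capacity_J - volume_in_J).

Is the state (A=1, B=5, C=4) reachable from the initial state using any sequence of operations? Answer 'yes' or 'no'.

Answer: no

Derivation:
BFS explored all 224 reachable states.
Reachable set includes: (0,0,0), (0,0,1), (0,0,2), (0,0,3), (0,0,4), (0,0,5), (0,0,6), (0,0,7), (0,0,8), (0,0,9), (0,1,0), (0,1,1) ...
Target (A=1, B=5, C=4) not in reachable set → no.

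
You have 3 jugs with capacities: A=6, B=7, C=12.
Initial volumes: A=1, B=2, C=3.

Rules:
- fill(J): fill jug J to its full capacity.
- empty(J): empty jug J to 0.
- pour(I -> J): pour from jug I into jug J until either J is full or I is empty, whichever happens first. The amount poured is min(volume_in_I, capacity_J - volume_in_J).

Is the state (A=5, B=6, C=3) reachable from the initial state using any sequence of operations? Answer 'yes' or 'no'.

BFS explored all 399 reachable states.
Reachable set includes: (0,0,0), (0,0,1), (0,0,2), (0,0,3), (0,0,4), (0,0,5), (0,0,6), (0,0,7), (0,0,8), (0,0,9), (0,0,10), (0,0,11) ...
Target (A=5, B=6, C=3) not in reachable set → no.

Answer: no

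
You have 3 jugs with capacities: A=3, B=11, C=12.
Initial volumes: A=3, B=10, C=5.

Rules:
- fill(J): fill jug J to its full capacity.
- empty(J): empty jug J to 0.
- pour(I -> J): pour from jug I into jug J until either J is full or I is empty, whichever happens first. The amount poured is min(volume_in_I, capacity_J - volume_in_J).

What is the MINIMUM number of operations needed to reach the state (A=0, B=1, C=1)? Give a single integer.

Answer: 6

Derivation:
BFS from (A=3, B=10, C=5). One shortest path:
  1. empty(C) -> (A=3 B=10 C=0)
  2. pour(B -> C) -> (A=3 B=0 C=10)
  3. pour(A -> C) -> (A=1 B=0 C=12)
  4. pour(C -> B) -> (A=1 B=11 C=1)
  5. empty(B) -> (A=1 B=0 C=1)
  6. pour(A -> B) -> (A=0 B=1 C=1)
Reached target in 6 moves.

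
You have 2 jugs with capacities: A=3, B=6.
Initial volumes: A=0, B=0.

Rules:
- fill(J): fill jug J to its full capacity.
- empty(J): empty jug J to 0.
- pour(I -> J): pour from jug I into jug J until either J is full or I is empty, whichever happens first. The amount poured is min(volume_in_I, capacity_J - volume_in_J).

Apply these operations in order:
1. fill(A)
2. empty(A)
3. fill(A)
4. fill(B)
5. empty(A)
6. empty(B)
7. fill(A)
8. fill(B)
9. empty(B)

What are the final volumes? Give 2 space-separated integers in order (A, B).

Step 1: fill(A) -> (A=3 B=0)
Step 2: empty(A) -> (A=0 B=0)
Step 3: fill(A) -> (A=3 B=0)
Step 4: fill(B) -> (A=3 B=6)
Step 5: empty(A) -> (A=0 B=6)
Step 6: empty(B) -> (A=0 B=0)
Step 7: fill(A) -> (A=3 B=0)
Step 8: fill(B) -> (A=3 B=6)
Step 9: empty(B) -> (A=3 B=0)

Answer: 3 0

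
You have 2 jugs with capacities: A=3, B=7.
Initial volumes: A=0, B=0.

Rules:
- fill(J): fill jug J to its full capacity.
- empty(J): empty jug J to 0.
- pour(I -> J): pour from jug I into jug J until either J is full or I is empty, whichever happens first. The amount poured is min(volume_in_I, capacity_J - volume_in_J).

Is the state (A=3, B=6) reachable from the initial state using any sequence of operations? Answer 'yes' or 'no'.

BFS from (A=0, B=0):
  1. fill(A) -> (A=3 B=0)
  2. pour(A -> B) -> (A=0 B=3)
  3. fill(A) -> (A=3 B=3)
  4. pour(A -> B) -> (A=0 B=6)
  5. fill(A) -> (A=3 B=6)
Target reached → yes.

Answer: yes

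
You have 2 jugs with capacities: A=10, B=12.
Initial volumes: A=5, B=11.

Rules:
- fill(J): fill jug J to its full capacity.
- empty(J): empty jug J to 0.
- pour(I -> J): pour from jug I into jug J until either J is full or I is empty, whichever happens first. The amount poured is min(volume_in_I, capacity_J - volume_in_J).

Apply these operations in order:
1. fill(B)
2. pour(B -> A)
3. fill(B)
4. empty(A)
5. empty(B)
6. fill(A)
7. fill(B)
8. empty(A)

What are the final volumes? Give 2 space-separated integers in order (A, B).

Step 1: fill(B) -> (A=5 B=12)
Step 2: pour(B -> A) -> (A=10 B=7)
Step 3: fill(B) -> (A=10 B=12)
Step 4: empty(A) -> (A=0 B=12)
Step 5: empty(B) -> (A=0 B=0)
Step 6: fill(A) -> (A=10 B=0)
Step 7: fill(B) -> (A=10 B=12)
Step 8: empty(A) -> (A=0 B=12)

Answer: 0 12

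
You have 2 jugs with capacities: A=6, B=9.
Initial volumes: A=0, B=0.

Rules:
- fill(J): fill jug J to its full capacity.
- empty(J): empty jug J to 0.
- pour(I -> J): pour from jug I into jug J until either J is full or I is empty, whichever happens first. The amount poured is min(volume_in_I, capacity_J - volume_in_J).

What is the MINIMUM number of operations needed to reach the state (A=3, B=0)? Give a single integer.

Answer: 4

Derivation:
BFS from (A=0, B=0). One shortest path:
  1. fill(B) -> (A=0 B=9)
  2. pour(B -> A) -> (A=6 B=3)
  3. empty(A) -> (A=0 B=3)
  4. pour(B -> A) -> (A=3 B=0)
Reached target in 4 moves.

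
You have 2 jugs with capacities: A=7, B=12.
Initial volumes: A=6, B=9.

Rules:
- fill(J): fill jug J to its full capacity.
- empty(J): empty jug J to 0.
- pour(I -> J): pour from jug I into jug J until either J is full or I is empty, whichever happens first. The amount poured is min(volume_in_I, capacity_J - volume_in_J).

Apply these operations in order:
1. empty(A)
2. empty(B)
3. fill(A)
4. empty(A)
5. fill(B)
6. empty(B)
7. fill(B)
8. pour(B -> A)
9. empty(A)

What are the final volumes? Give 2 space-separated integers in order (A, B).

Step 1: empty(A) -> (A=0 B=9)
Step 2: empty(B) -> (A=0 B=0)
Step 3: fill(A) -> (A=7 B=0)
Step 4: empty(A) -> (A=0 B=0)
Step 5: fill(B) -> (A=0 B=12)
Step 6: empty(B) -> (A=0 B=0)
Step 7: fill(B) -> (A=0 B=12)
Step 8: pour(B -> A) -> (A=7 B=5)
Step 9: empty(A) -> (A=0 B=5)

Answer: 0 5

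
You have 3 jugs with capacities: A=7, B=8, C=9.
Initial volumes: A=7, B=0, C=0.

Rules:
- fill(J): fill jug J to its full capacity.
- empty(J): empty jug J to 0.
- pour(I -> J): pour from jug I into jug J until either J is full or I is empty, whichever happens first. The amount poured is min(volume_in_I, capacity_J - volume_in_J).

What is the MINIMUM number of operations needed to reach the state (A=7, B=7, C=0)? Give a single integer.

BFS from (A=7, B=0, C=0). One shortest path:
  1. pour(A -> B) -> (A=0 B=7 C=0)
  2. fill(A) -> (A=7 B=7 C=0)
Reached target in 2 moves.

Answer: 2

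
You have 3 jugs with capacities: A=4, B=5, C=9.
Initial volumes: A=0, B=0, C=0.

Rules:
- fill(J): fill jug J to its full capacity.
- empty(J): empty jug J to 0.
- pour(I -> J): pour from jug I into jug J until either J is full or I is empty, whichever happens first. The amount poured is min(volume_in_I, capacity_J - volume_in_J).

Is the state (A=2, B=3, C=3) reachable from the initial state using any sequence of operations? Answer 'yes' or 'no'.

Answer: no

Derivation:
BFS explored all 204 reachable states.
Reachable set includes: (0,0,0), (0,0,1), (0,0,2), (0,0,3), (0,0,4), (0,0,5), (0,0,6), (0,0,7), (0,0,8), (0,0,9), (0,1,0), (0,1,1) ...
Target (A=2, B=3, C=3) not in reachable set → no.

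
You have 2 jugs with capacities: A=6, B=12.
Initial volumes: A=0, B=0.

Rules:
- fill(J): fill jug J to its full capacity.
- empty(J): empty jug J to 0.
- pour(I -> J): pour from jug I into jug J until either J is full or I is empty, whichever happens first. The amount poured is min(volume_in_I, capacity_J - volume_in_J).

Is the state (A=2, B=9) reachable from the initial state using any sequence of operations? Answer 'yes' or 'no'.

Answer: no

Derivation:
BFS explored all 6 reachable states.
Reachable set includes: (0,0), (0,6), (0,12), (6,0), (6,6), (6,12)
Target (A=2, B=9) not in reachable set → no.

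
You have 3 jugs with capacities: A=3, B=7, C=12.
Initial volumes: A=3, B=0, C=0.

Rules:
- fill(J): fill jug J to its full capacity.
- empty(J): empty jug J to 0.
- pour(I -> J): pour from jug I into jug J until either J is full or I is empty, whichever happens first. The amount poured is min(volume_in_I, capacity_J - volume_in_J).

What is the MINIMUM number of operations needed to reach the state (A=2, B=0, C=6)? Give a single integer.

Answer: 7

Derivation:
BFS from (A=3, B=0, C=0). One shortest path:
  1. fill(C) -> (A=3 B=0 C=12)
  2. pour(A -> B) -> (A=0 B=3 C=12)
  3. pour(C -> A) -> (A=3 B=3 C=9)
  4. pour(A -> B) -> (A=0 B=6 C=9)
  5. pour(C -> A) -> (A=3 B=6 C=6)
  6. pour(A -> B) -> (A=2 B=7 C=6)
  7. empty(B) -> (A=2 B=0 C=6)
Reached target in 7 moves.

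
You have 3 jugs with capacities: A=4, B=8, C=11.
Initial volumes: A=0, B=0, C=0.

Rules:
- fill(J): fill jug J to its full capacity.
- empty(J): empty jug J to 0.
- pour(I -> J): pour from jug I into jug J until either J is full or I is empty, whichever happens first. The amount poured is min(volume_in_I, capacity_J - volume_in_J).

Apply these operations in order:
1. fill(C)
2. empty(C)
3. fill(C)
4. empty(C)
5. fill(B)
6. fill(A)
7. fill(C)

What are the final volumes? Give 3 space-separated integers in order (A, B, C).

Step 1: fill(C) -> (A=0 B=0 C=11)
Step 2: empty(C) -> (A=0 B=0 C=0)
Step 3: fill(C) -> (A=0 B=0 C=11)
Step 4: empty(C) -> (A=0 B=0 C=0)
Step 5: fill(B) -> (A=0 B=8 C=0)
Step 6: fill(A) -> (A=4 B=8 C=0)
Step 7: fill(C) -> (A=4 B=8 C=11)

Answer: 4 8 11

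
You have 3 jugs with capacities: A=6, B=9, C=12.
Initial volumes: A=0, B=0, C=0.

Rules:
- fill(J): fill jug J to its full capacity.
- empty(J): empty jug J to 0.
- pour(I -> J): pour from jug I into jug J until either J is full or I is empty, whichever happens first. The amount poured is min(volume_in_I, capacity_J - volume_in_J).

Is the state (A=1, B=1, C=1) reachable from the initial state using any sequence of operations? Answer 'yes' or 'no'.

Answer: no

Derivation:
BFS explored all 54 reachable states.
Reachable set includes: (0,0,0), (0,0,3), (0,0,6), (0,0,9), (0,0,12), (0,3,0), (0,3,3), (0,3,6), (0,3,9), (0,3,12), (0,6,0), (0,6,3) ...
Target (A=1, B=1, C=1) not in reachable set → no.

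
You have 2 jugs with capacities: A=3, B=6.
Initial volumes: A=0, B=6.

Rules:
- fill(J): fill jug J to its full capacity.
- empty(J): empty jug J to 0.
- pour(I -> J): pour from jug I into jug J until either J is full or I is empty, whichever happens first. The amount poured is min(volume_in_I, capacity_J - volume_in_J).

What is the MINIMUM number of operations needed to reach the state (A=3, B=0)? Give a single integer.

Answer: 2

Derivation:
BFS from (A=0, B=6). One shortest path:
  1. fill(A) -> (A=3 B=6)
  2. empty(B) -> (A=3 B=0)
Reached target in 2 moves.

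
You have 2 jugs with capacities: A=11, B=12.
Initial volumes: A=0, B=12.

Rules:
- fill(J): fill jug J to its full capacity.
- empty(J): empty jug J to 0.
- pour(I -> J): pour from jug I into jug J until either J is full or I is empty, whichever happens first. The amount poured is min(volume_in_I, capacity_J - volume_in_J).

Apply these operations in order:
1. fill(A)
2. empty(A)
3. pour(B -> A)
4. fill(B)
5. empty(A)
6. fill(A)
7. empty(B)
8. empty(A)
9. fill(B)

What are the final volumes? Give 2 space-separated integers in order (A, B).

Step 1: fill(A) -> (A=11 B=12)
Step 2: empty(A) -> (A=0 B=12)
Step 3: pour(B -> A) -> (A=11 B=1)
Step 4: fill(B) -> (A=11 B=12)
Step 5: empty(A) -> (A=0 B=12)
Step 6: fill(A) -> (A=11 B=12)
Step 7: empty(B) -> (A=11 B=0)
Step 8: empty(A) -> (A=0 B=0)
Step 9: fill(B) -> (A=0 B=12)

Answer: 0 12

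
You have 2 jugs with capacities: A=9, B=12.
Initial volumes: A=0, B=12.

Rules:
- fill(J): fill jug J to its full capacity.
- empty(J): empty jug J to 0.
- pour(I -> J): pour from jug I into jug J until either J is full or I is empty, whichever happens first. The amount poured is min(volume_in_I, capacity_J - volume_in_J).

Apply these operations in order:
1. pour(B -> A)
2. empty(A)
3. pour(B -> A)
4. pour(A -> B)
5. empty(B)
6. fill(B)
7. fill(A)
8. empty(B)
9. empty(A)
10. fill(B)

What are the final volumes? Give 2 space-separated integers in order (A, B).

Answer: 0 12

Derivation:
Step 1: pour(B -> A) -> (A=9 B=3)
Step 2: empty(A) -> (A=0 B=3)
Step 3: pour(B -> A) -> (A=3 B=0)
Step 4: pour(A -> B) -> (A=0 B=3)
Step 5: empty(B) -> (A=0 B=0)
Step 6: fill(B) -> (A=0 B=12)
Step 7: fill(A) -> (A=9 B=12)
Step 8: empty(B) -> (A=9 B=0)
Step 9: empty(A) -> (A=0 B=0)
Step 10: fill(B) -> (A=0 B=12)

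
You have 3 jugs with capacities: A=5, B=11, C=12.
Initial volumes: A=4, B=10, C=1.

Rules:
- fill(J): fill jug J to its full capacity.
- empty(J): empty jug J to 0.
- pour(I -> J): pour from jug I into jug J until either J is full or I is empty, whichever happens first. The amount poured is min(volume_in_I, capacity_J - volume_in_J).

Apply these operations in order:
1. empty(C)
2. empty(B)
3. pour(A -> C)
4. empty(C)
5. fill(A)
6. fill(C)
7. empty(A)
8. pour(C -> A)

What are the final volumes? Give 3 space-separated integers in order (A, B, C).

Answer: 5 0 7

Derivation:
Step 1: empty(C) -> (A=4 B=10 C=0)
Step 2: empty(B) -> (A=4 B=0 C=0)
Step 3: pour(A -> C) -> (A=0 B=0 C=4)
Step 4: empty(C) -> (A=0 B=0 C=0)
Step 5: fill(A) -> (A=5 B=0 C=0)
Step 6: fill(C) -> (A=5 B=0 C=12)
Step 7: empty(A) -> (A=0 B=0 C=12)
Step 8: pour(C -> A) -> (A=5 B=0 C=7)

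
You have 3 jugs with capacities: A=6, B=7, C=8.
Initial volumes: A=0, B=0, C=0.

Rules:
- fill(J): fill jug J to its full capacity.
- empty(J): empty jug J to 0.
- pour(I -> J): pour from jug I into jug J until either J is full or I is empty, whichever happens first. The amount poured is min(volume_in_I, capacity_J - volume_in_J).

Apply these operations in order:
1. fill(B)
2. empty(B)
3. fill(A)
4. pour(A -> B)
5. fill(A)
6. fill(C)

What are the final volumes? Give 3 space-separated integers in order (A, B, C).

Step 1: fill(B) -> (A=0 B=7 C=0)
Step 2: empty(B) -> (A=0 B=0 C=0)
Step 3: fill(A) -> (A=6 B=0 C=0)
Step 4: pour(A -> B) -> (A=0 B=6 C=0)
Step 5: fill(A) -> (A=6 B=6 C=0)
Step 6: fill(C) -> (A=6 B=6 C=8)

Answer: 6 6 8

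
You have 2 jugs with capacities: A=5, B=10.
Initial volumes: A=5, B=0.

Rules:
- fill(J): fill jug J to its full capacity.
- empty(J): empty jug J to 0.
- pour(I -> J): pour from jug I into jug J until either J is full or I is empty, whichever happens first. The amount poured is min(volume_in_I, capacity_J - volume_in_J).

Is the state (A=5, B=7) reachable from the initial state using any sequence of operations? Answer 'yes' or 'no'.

Answer: no

Derivation:
BFS explored all 6 reachable states.
Reachable set includes: (0,0), (0,5), (0,10), (5,0), (5,5), (5,10)
Target (A=5, B=7) not in reachable set → no.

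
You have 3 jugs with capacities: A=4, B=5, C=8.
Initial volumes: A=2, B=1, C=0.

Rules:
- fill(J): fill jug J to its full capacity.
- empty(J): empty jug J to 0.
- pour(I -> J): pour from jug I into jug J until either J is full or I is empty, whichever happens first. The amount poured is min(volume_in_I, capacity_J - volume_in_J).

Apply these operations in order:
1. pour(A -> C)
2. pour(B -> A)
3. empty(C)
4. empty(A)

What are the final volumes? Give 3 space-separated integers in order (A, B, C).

Step 1: pour(A -> C) -> (A=0 B=1 C=2)
Step 2: pour(B -> A) -> (A=1 B=0 C=2)
Step 3: empty(C) -> (A=1 B=0 C=0)
Step 4: empty(A) -> (A=0 B=0 C=0)

Answer: 0 0 0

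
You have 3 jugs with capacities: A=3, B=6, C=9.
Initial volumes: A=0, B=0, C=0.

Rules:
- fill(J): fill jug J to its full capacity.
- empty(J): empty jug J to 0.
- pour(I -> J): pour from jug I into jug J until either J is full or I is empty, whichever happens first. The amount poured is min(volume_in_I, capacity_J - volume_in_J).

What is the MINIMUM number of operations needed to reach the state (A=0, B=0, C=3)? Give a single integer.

Answer: 2

Derivation:
BFS from (A=0, B=0, C=0). One shortest path:
  1. fill(A) -> (A=3 B=0 C=0)
  2. pour(A -> C) -> (A=0 B=0 C=3)
Reached target in 2 moves.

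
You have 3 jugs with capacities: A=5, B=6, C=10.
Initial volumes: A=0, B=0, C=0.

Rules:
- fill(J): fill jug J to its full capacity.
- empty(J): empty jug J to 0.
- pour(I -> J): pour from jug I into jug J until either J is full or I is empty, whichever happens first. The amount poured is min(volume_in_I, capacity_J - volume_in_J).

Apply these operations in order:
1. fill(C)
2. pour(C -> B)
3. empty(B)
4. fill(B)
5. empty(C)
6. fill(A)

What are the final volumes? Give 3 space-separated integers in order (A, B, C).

Answer: 5 6 0

Derivation:
Step 1: fill(C) -> (A=0 B=0 C=10)
Step 2: pour(C -> B) -> (A=0 B=6 C=4)
Step 3: empty(B) -> (A=0 B=0 C=4)
Step 4: fill(B) -> (A=0 B=6 C=4)
Step 5: empty(C) -> (A=0 B=6 C=0)
Step 6: fill(A) -> (A=5 B=6 C=0)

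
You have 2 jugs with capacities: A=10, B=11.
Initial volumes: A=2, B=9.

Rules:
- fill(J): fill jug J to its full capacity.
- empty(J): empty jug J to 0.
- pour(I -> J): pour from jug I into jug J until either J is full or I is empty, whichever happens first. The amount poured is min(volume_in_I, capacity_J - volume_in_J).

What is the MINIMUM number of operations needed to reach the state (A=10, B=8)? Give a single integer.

BFS from (A=2, B=9). One shortest path:
  1. fill(A) -> (A=10 B=9)
  2. pour(A -> B) -> (A=8 B=11)
  3. empty(B) -> (A=8 B=0)
  4. pour(A -> B) -> (A=0 B=8)
  5. fill(A) -> (A=10 B=8)
Reached target in 5 moves.

Answer: 5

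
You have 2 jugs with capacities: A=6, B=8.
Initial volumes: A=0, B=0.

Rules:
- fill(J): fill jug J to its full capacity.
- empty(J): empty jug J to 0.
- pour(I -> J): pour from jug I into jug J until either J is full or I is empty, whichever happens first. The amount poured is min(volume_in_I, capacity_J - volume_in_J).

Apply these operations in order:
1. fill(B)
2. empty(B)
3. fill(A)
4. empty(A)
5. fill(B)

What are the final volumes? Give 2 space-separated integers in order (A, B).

Step 1: fill(B) -> (A=0 B=8)
Step 2: empty(B) -> (A=0 B=0)
Step 3: fill(A) -> (A=6 B=0)
Step 4: empty(A) -> (A=0 B=0)
Step 5: fill(B) -> (A=0 B=8)

Answer: 0 8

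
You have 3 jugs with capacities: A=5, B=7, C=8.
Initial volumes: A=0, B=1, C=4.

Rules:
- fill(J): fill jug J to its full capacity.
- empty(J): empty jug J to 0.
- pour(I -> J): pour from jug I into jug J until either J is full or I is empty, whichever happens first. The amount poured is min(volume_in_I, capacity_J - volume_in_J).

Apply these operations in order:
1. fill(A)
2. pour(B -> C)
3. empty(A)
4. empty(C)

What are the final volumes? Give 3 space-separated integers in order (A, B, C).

Step 1: fill(A) -> (A=5 B=1 C=4)
Step 2: pour(B -> C) -> (A=5 B=0 C=5)
Step 3: empty(A) -> (A=0 B=0 C=5)
Step 4: empty(C) -> (A=0 B=0 C=0)

Answer: 0 0 0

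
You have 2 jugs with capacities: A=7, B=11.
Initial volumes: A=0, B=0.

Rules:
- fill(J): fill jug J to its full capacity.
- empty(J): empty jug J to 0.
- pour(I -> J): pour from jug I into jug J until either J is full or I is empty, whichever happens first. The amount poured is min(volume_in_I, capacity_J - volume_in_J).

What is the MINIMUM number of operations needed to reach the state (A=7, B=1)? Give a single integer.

BFS from (A=0, B=0). One shortest path:
  1. fill(B) -> (A=0 B=11)
  2. pour(B -> A) -> (A=7 B=4)
  3. empty(A) -> (A=0 B=4)
  4. pour(B -> A) -> (A=4 B=0)
  5. fill(B) -> (A=4 B=11)
  6. pour(B -> A) -> (A=7 B=8)
  7. empty(A) -> (A=0 B=8)
  8. pour(B -> A) -> (A=7 B=1)
Reached target in 8 moves.

Answer: 8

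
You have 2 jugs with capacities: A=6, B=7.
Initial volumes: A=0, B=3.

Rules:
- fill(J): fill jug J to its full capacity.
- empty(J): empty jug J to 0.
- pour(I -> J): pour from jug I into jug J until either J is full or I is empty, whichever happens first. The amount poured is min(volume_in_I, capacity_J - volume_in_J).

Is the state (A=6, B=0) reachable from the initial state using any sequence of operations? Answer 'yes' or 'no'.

Answer: yes

Derivation:
BFS from (A=0, B=3):
  1. fill(A) -> (A=6 B=3)
  2. empty(B) -> (A=6 B=0)
Target reached → yes.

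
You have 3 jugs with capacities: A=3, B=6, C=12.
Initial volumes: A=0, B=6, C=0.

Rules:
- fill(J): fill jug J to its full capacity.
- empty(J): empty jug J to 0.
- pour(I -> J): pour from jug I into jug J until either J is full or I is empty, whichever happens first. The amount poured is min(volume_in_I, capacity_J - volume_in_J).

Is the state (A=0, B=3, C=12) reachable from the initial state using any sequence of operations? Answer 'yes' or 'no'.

BFS from (A=0, B=6, C=0):
  1. fill(C) -> (A=0 B=6 C=12)
  2. pour(B -> A) -> (A=3 B=3 C=12)
  3. empty(A) -> (A=0 B=3 C=12)
Target reached → yes.

Answer: yes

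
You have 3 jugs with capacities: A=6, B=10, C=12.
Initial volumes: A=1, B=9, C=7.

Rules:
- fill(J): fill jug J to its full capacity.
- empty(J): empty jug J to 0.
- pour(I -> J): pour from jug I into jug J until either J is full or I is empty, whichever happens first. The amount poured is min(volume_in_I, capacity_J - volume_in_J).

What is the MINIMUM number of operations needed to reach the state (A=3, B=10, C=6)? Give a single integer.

Answer: 6

Derivation:
BFS from (A=1, B=9, C=7). One shortest path:
  1. fill(A) -> (A=6 B=9 C=7)
  2. empty(B) -> (A=6 B=0 C=7)
  3. pour(C -> B) -> (A=6 B=7 C=0)
  4. pour(A -> C) -> (A=0 B=7 C=6)
  5. fill(A) -> (A=6 B=7 C=6)
  6. pour(A -> B) -> (A=3 B=10 C=6)
Reached target in 6 moves.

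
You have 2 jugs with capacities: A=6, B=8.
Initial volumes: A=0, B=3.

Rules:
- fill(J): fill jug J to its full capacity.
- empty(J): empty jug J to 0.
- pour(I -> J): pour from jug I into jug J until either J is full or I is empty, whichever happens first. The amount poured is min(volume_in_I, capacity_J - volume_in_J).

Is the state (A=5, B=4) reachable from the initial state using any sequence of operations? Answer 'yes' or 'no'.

Answer: no

Derivation:
BFS explored all 28 reachable states.
Reachable set includes: (0,0), (0,1), (0,2), (0,3), (0,4), (0,5), (0,6), (0,7), (0,8), (1,0), (1,8), (2,0) ...
Target (A=5, B=4) not in reachable set → no.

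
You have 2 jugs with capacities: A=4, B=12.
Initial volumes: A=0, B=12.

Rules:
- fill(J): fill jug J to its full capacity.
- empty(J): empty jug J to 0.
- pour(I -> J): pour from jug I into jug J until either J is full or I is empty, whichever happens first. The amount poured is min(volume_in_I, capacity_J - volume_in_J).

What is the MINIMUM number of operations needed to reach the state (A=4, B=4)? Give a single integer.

Answer: 3

Derivation:
BFS from (A=0, B=12). One shortest path:
  1. pour(B -> A) -> (A=4 B=8)
  2. empty(A) -> (A=0 B=8)
  3. pour(B -> A) -> (A=4 B=4)
Reached target in 3 moves.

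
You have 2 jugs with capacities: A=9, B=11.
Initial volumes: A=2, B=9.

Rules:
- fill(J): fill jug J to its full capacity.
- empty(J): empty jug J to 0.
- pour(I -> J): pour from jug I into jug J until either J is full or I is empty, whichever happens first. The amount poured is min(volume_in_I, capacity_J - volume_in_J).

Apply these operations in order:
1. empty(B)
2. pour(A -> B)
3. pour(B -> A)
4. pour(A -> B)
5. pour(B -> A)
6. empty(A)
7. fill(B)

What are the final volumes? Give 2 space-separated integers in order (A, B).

Step 1: empty(B) -> (A=2 B=0)
Step 2: pour(A -> B) -> (A=0 B=2)
Step 3: pour(B -> A) -> (A=2 B=0)
Step 4: pour(A -> B) -> (A=0 B=2)
Step 5: pour(B -> A) -> (A=2 B=0)
Step 6: empty(A) -> (A=0 B=0)
Step 7: fill(B) -> (A=0 B=11)

Answer: 0 11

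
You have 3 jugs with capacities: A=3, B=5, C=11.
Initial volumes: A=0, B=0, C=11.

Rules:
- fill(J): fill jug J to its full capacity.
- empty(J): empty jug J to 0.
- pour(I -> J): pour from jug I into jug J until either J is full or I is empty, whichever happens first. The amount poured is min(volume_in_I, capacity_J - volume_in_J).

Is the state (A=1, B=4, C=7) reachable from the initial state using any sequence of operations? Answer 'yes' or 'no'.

Answer: no

Derivation:
BFS explored all 208 reachable states.
Reachable set includes: (0,0,0), (0,0,1), (0,0,2), (0,0,3), (0,0,4), (0,0,5), (0,0,6), (0,0,7), (0,0,8), (0,0,9), (0,0,10), (0,0,11) ...
Target (A=1, B=4, C=7) not in reachable set → no.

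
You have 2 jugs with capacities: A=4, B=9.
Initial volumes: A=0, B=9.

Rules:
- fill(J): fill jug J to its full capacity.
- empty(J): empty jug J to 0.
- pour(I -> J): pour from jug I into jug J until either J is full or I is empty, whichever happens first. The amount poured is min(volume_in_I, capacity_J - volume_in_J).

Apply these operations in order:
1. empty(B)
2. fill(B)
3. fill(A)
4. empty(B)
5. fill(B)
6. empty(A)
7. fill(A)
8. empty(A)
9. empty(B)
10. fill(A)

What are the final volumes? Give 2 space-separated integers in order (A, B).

Step 1: empty(B) -> (A=0 B=0)
Step 2: fill(B) -> (A=0 B=9)
Step 3: fill(A) -> (A=4 B=9)
Step 4: empty(B) -> (A=4 B=0)
Step 5: fill(B) -> (A=4 B=9)
Step 6: empty(A) -> (A=0 B=9)
Step 7: fill(A) -> (A=4 B=9)
Step 8: empty(A) -> (A=0 B=9)
Step 9: empty(B) -> (A=0 B=0)
Step 10: fill(A) -> (A=4 B=0)

Answer: 4 0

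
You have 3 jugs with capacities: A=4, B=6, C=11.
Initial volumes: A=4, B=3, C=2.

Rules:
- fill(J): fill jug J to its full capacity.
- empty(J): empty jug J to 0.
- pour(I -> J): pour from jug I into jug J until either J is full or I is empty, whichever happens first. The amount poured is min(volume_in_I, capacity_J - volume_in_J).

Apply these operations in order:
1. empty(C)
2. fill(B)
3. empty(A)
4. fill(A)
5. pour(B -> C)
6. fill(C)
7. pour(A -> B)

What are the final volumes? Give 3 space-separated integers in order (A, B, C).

Step 1: empty(C) -> (A=4 B=3 C=0)
Step 2: fill(B) -> (A=4 B=6 C=0)
Step 3: empty(A) -> (A=0 B=6 C=0)
Step 4: fill(A) -> (A=4 B=6 C=0)
Step 5: pour(B -> C) -> (A=4 B=0 C=6)
Step 6: fill(C) -> (A=4 B=0 C=11)
Step 7: pour(A -> B) -> (A=0 B=4 C=11)

Answer: 0 4 11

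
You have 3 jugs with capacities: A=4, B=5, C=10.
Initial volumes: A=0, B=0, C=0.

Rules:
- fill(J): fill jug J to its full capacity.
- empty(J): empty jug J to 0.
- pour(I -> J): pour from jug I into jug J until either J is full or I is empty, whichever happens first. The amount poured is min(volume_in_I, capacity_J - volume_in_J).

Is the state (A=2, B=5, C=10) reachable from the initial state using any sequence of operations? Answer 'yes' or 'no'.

BFS from (A=0, B=0, C=0):
  1. fill(A) -> (A=4 B=0 C=0)
  2. fill(B) -> (A=4 B=5 C=0)
  3. pour(A -> C) -> (A=0 B=5 C=4)
  4. fill(A) -> (A=4 B=5 C=4)
  5. pour(A -> C) -> (A=0 B=5 C=8)
  6. fill(A) -> (A=4 B=5 C=8)
  7. pour(A -> C) -> (A=2 B=5 C=10)
Target reached → yes.

Answer: yes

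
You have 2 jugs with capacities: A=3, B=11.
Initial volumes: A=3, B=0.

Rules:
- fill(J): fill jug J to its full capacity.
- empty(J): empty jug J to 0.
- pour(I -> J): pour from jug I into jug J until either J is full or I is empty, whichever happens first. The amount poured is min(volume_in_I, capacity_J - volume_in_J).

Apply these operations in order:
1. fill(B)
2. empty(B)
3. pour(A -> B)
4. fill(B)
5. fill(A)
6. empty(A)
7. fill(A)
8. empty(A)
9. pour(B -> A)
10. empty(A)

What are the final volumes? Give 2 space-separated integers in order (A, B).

Step 1: fill(B) -> (A=3 B=11)
Step 2: empty(B) -> (A=3 B=0)
Step 3: pour(A -> B) -> (A=0 B=3)
Step 4: fill(B) -> (A=0 B=11)
Step 5: fill(A) -> (A=3 B=11)
Step 6: empty(A) -> (A=0 B=11)
Step 7: fill(A) -> (A=3 B=11)
Step 8: empty(A) -> (A=0 B=11)
Step 9: pour(B -> A) -> (A=3 B=8)
Step 10: empty(A) -> (A=0 B=8)

Answer: 0 8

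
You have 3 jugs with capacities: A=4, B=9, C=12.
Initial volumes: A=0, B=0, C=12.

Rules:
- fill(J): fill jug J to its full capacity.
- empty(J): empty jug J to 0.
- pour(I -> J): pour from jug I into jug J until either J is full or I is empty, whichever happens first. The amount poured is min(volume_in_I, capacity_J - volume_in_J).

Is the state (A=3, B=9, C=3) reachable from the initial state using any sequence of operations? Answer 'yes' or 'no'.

BFS from (A=0, B=0, C=12):
  1. pour(C -> B) -> (A=0 B=9 C=3)
  2. empty(B) -> (A=0 B=0 C=3)
  3. pour(C -> A) -> (A=3 B=0 C=0)
  4. fill(C) -> (A=3 B=0 C=12)
  5. pour(C -> B) -> (A=3 B=9 C=3)
Target reached → yes.

Answer: yes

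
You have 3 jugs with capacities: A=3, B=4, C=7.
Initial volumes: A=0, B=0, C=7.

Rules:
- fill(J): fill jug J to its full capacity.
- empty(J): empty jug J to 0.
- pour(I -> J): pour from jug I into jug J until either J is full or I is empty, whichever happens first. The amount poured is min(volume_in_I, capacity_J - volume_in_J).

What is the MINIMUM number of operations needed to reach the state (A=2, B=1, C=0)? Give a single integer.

BFS from (A=0, B=0, C=7). One shortest path:
  1. fill(A) -> (A=3 B=0 C=7)
  2. pour(A -> B) -> (A=0 B=3 C=7)
  3. pour(C -> A) -> (A=3 B=3 C=4)
  4. pour(A -> B) -> (A=2 B=4 C=4)
  5. pour(B -> C) -> (A=2 B=1 C=7)
  6. empty(C) -> (A=2 B=1 C=0)
Reached target in 6 moves.

Answer: 6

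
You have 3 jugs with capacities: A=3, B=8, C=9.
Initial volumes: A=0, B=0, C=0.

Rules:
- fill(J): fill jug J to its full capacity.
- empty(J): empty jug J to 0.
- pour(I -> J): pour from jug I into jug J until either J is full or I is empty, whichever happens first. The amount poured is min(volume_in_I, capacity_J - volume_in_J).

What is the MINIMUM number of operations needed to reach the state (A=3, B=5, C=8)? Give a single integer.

Answer: 4

Derivation:
BFS from (A=0, B=0, C=0). One shortest path:
  1. fill(B) -> (A=0 B=8 C=0)
  2. pour(B -> C) -> (A=0 B=0 C=8)
  3. fill(B) -> (A=0 B=8 C=8)
  4. pour(B -> A) -> (A=3 B=5 C=8)
Reached target in 4 moves.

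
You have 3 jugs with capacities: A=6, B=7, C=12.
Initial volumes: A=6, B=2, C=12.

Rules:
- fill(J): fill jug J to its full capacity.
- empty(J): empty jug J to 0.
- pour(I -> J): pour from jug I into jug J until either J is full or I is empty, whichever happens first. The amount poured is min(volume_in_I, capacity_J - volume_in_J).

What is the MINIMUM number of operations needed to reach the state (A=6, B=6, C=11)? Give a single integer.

Answer: 7

Derivation:
BFS from (A=6, B=2, C=12). One shortest path:
  1. empty(B) -> (A=6 B=0 C=12)
  2. pour(A -> B) -> (A=0 B=6 C=12)
  3. fill(A) -> (A=6 B=6 C=12)
  4. pour(C -> B) -> (A=6 B=7 C=11)
  5. empty(B) -> (A=6 B=0 C=11)
  6. pour(A -> B) -> (A=0 B=6 C=11)
  7. fill(A) -> (A=6 B=6 C=11)
Reached target in 7 moves.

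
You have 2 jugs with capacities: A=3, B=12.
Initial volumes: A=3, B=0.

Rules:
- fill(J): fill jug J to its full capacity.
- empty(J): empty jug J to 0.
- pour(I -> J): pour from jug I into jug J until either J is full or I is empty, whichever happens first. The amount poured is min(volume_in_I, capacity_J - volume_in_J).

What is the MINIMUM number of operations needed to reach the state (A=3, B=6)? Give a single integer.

BFS from (A=3, B=0). One shortest path:
  1. pour(A -> B) -> (A=0 B=3)
  2. fill(A) -> (A=3 B=3)
  3. pour(A -> B) -> (A=0 B=6)
  4. fill(A) -> (A=3 B=6)
Reached target in 4 moves.

Answer: 4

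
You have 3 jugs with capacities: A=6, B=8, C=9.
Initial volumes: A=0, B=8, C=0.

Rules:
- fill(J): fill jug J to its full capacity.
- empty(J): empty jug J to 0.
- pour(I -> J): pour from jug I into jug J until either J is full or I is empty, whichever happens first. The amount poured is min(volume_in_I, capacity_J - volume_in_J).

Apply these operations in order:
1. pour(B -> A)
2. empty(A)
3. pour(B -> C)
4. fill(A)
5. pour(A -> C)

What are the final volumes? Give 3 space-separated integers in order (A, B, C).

Step 1: pour(B -> A) -> (A=6 B=2 C=0)
Step 2: empty(A) -> (A=0 B=2 C=0)
Step 3: pour(B -> C) -> (A=0 B=0 C=2)
Step 4: fill(A) -> (A=6 B=0 C=2)
Step 5: pour(A -> C) -> (A=0 B=0 C=8)

Answer: 0 0 8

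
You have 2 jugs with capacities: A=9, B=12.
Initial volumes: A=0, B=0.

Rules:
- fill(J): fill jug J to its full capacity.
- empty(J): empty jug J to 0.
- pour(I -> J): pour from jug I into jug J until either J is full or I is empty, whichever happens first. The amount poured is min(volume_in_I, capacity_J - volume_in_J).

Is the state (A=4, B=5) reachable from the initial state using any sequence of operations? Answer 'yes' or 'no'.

Answer: no

Derivation:
BFS explored all 14 reachable states.
Reachable set includes: (0,0), (0,3), (0,6), (0,9), (0,12), (3,0), (3,12), (6,0), (6,12), (9,0), (9,3), (9,6) ...
Target (A=4, B=5) not in reachable set → no.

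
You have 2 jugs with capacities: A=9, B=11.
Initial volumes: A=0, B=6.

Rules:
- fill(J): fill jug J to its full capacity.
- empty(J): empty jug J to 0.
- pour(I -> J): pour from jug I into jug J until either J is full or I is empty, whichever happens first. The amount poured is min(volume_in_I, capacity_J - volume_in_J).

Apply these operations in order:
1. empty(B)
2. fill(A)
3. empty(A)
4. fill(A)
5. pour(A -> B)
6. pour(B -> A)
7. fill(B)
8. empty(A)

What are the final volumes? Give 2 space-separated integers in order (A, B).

Step 1: empty(B) -> (A=0 B=0)
Step 2: fill(A) -> (A=9 B=0)
Step 3: empty(A) -> (A=0 B=0)
Step 4: fill(A) -> (A=9 B=0)
Step 5: pour(A -> B) -> (A=0 B=9)
Step 6: pour(B -> A) -> (A=9 B=0)
Step 7: fill(B) -> (A=9 B=11)
Step 8: empty(A) -> (A=0 B=11)

Answer: 0 11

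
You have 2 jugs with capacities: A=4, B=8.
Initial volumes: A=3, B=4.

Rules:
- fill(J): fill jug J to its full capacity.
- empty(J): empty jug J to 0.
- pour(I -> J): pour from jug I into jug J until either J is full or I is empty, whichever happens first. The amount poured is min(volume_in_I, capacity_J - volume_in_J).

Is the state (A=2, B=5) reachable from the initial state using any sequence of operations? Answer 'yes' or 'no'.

BFS explored all 13 reachable states.
Reachable set includes: (0,0), (0,3), (0,4), (0,7), (0,8), (3,0), (3,4), (3,8), (4,0), (4,3), (4,4), (4,7) ...
Target (A=2, B=5) not in reachable set → no.

Answer: no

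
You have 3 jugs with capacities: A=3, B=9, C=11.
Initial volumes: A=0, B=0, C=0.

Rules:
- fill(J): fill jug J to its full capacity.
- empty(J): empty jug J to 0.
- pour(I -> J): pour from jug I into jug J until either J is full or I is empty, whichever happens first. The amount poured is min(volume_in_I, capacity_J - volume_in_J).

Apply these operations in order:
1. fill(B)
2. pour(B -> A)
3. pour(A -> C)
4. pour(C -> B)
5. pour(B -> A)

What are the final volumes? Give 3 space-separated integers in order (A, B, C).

Step 1: fill(B) -> (A=0 B=9 C=0)
Step 2: pour(B -> A) -> (A=3 B=6 C=0)
Step 3: pour(A -> C) -> (A=0 B=6 C=3)
Step 4: pour(C -> B) -> (A=0 B=9 C=0)
Step 5: pour(B -> A) -> (A=3 B=6 C=0)

Answer: 3 6 0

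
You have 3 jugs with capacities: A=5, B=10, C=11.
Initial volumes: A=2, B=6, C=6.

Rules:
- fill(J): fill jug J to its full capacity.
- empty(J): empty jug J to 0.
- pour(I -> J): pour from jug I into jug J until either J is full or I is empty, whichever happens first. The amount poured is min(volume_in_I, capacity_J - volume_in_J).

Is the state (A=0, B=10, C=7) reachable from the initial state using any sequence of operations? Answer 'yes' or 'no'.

BFS from (A=2, B=6, C=6):
  1. fill(A) -> (A=5 B=6 C=6)
  2. pour(A -> B) -> (A=1 B=10 C=6)
  3. pour(A -> C) -> (A=0 B=10 C=7)
Target reached → yes.

Answer: yes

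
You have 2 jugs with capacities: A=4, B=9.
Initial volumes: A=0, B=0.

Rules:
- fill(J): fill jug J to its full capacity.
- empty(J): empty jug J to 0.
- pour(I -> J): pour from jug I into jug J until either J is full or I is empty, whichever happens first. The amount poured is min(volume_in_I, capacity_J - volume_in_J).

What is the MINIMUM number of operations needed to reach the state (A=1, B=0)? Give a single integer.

BFS from (A=0, B=0). One shortest path:
  1. fill(B) -> (A=0 B=9)
  2. pour(B -> A) -> (A=4 B=5)
  3. empty(A) -> (A=0 B=5)
  4. pour(B -> A) -> (A=4 B=1)
  5. empty(A) -> (A=0 B=1)
  6. pour(B -> A) -> (A=1 B=0)
Reached target in 6 moves.

Answer: 6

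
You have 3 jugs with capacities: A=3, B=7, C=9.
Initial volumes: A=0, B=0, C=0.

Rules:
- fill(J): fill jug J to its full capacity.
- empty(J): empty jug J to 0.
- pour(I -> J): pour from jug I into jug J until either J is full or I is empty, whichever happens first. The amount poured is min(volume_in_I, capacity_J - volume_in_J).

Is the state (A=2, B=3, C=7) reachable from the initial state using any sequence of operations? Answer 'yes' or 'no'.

Answer: no

Derivation:
BFS explored all 224 reachable states.
Reachable set includes: (0,0,0), (0,0,1), (0,0,2), (0,0,3), (0,0,4), (0,0,5), (0,0,6), (0,0,7), (0,0,8), (0,0,9), (0,1,0), (0,1,1) ...
Target (A=2, B=3, C=7) not in reachable set → no.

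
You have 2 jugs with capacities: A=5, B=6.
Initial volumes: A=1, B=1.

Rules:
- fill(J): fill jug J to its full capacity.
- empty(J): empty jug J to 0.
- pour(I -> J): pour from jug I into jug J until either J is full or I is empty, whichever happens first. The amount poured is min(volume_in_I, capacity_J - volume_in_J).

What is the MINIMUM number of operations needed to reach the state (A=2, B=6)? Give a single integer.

BFS from (A=1, B=1). One shortest path:
  1. pour(B -> A) -> (A=2 B=0)
  2. fill(B) -> (A=2 B=6)
Reached target in 2 moves.

Answer: 2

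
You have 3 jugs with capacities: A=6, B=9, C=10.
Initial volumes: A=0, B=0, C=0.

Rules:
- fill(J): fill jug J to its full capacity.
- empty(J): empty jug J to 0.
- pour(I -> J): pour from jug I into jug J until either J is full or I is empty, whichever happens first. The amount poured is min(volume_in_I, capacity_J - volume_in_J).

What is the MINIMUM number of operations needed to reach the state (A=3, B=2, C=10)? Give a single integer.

BFS from (A=0, B=0, C=0). One shortest path:
  1. fill(A) -> (A=6 B=0 C=0)
  2. fill(B) -> (A=6 B=9 C=0)
  3. pour(B -> C) -> (A=6 B=0 C=9)
  4. pour(A -> B) -> (A=0 B=6 C=9)
  5. pour(C -> A) -> (A=6 B=6 C=3)
  6. pour(A -> B) -> (A=3 B=9 C=3)
  7. pour(B -> C) -> (A=3 B=2 C=10)
Reached target in 7 moves.

Answer: 7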